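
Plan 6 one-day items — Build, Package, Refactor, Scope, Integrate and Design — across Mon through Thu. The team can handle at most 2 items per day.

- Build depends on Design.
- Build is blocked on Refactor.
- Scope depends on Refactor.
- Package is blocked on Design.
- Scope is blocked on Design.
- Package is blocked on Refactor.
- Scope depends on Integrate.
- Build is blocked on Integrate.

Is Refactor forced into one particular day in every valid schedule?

Refactor can be Mon (e.g. Scope in Wed, Build in Wed, Design in Mon, Integrate in Tue, Refactor in Mon, Package in Tue) or Tue (e.g. Refactor in Tue; Integrate in Mon; Design in Mon; Build in Wed; Scope in Wed; Package in Thu).

No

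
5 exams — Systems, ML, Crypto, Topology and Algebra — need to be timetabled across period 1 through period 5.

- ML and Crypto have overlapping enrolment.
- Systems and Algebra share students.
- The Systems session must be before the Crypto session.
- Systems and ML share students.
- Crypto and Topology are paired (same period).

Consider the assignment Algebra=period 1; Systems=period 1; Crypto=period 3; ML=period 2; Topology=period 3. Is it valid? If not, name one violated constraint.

ML and Crypto have overlapping enrolment — holds.
Crypto and Topology are paired (same period) — holds.
Systems and Algebra share students — violated.
Systems and ML share students — holds.
The Systems session must be before the Crypto session — holds.

No — it violates: Systems and Algebra share students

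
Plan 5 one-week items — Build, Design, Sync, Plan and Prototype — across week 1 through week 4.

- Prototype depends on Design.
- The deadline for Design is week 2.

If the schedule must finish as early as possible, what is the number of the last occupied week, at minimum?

The precedence chain requires at least 2 distinct weeks.
2 works (last occupied week: week 2): for example Design -> week 1; Build -> week 1; Sync -> week 1; Plan -> week 1; Prototype -> week 2.

week 2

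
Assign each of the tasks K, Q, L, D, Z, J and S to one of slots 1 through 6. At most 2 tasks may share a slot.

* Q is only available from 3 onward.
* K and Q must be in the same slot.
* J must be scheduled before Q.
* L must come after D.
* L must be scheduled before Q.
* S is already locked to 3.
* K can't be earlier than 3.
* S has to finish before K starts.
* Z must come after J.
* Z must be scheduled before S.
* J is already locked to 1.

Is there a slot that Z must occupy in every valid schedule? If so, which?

J is fixed at 1 and must come before Z, so Z is at least 2.
S is fixed at 3 and must come after Z, so Z is at most 2.
So Z must be 2.

2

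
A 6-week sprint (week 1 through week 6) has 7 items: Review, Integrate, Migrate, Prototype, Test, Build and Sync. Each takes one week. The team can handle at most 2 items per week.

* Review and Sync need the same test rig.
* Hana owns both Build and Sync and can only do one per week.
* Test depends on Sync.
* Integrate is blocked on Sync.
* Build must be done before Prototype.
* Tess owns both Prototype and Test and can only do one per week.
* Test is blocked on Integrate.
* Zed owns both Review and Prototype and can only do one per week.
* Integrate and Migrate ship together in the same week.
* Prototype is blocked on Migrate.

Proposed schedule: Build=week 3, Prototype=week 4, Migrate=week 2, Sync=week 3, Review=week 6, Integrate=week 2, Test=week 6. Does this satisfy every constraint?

Integrate and Migrate ship together in the same week — holds.
Build must be done before Prototype — holds.
Zed owns both Review and Prototype and can only do one per week — holds.
The team can handle at most 2 items per week — holds.
Test depends on Sync — holds.
Review and Sync need the same test rig — holds.
Prototype is blocked on Migrate — holds.
Tess owns both Prototype and Test and can only do one per week — holds.
Integrate is blocked on Sync — violated.
Hana owns both Build and Sync and can only do one per week — violated.
Test is blocked on Integrate — holds.

No. Hana owns both Build and Sync and can only do one per week is not satisfied.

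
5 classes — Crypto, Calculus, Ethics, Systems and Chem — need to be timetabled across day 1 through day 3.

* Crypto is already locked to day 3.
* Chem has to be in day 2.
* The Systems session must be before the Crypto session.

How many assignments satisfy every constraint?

18

Splitting on Calculus: it can be day 1 (6), day 2 (6), day 3 (6). Listing each branch's schedules as (Crypto, Ethics, Systems, Chem) by day number:
Calculus=day 1: (3,1,1,2) (3,1,2,2) (3,2,1,2) (3,2,2,2) (3,3,1,2) (3,3,2,2) — 6.
Calculus=day 2: (3,1,1,2) (3,1,2,2) (3,2,1,2) (3,2,2,2) (3,3,1,2) (3,3,2,2) — 6.
Calculus=day 3: (3,1,1,2) (3,1,2,2) (3,2,1,2) (3,2,2,2) (3,3,1,2) (3,3,2,2) — 6.
Summing: 6 + 6 + 6 = 18.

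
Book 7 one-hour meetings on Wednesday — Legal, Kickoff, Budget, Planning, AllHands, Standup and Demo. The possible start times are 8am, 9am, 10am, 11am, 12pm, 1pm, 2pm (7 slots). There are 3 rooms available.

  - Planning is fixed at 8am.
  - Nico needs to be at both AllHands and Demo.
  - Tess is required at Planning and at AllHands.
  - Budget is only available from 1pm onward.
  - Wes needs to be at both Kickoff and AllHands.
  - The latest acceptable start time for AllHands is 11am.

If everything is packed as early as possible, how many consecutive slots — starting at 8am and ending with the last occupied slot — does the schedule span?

With at most 3 per slot and 7 meetings, at least 3 slots are needed.
Budget can't be placed before 1pm — that is slot 6 counting from 8am — so the schedule must run through at least 6 slots.
6 works (last occupied slot: 1pm): for example Legal=8am; Planning=8am; Demo=10am; Standup=9am; Budget=1pm; AllHands=9am; Kickoff=8am.

6 slots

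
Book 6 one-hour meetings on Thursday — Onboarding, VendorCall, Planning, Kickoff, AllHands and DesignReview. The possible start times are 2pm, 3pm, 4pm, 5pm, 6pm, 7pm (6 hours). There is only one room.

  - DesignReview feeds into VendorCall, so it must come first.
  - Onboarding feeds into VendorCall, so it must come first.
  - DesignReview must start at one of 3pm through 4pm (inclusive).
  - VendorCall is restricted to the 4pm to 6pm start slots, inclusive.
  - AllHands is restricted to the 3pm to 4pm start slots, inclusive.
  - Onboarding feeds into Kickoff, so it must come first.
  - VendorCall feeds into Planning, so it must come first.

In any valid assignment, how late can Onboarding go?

2pm

Downstream work caps Onboarding at 5pm.
Onboarding at 2pm is achievable: DesignReview=3pm, VendorCall=5pm, Onboarding=2pm, Kickoff=7pm, Planning=6pm, AllHands=4pm.
Nothing later works — the capacity limit rule out every hour after 2pm.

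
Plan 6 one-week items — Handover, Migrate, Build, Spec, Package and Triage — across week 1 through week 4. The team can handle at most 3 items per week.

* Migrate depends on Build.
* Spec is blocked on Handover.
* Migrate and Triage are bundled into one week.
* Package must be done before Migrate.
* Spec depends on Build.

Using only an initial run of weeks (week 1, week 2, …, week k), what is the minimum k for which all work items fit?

2

The precedence chain requires at least 2 distinct weeks.
With at most 3 per week and 6 work items, at least 2 weeks are needed.
2 works (last occupied week: week 2): for example Build in week 1; Package in week 1; Spec in week 2; Triage in week 2; Handover in week 1; Migrate in week 2.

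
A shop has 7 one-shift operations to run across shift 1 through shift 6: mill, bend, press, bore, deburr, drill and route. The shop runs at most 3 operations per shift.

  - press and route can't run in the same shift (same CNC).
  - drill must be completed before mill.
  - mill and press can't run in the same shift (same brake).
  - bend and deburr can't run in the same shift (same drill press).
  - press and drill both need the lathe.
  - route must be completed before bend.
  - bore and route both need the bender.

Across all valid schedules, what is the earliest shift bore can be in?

shift 1

bore at shift 1 is achievable: press=shift 3; drill=shift 1; route=shift 2; bend=shift 3; deburr=shift 1; bore=shift 1; mill=shift 2.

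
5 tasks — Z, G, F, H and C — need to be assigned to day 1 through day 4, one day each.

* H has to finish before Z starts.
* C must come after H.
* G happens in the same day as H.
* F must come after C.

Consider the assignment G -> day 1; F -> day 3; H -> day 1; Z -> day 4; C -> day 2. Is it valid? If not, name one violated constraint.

G happens in the same day as H — holds.
F must come after C — holds.
H has to finish before Z starts — holds.
C must come after H — holds.

Valid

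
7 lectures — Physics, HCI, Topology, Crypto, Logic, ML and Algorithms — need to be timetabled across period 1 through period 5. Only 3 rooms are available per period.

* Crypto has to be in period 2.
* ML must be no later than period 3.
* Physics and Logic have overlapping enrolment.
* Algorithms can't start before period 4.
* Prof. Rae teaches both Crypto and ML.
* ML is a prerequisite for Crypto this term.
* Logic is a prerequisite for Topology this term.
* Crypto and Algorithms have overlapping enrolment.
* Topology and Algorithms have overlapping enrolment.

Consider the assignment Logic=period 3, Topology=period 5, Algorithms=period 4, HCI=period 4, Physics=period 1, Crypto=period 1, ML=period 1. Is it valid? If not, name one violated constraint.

No — it violates: Crypto has to be in period 2

ML is a prerequisite for Crypto this term — violated.
ML must be no later than period 3 — holds.
Physics and Logic have overlapping enrolment — holds.
Algorithms can't start before period 4 — holds.
Crypto has to be in period 2 — violated.
Only 3 rooms are available per period — holds.
Prof. Rae teaches both Crypto and ML — violated.
Crypto and Algorithms have overlapping enrolment — holds.
Logic is a prerequisite for Topology this term — holds.
Topology and Algorithms have overlapping enrolment — holds.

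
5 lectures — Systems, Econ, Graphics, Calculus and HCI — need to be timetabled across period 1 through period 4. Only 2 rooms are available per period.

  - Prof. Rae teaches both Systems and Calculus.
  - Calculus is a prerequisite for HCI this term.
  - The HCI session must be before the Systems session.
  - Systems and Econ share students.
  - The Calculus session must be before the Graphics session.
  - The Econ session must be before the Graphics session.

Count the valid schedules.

Splitting on Systems: it can be period 3 (5), period 4 (17). Listing each branch's schedules as (Econ, Graphics, Calculus, HCI) by period number:
Systems=period 3: (1,2,1,2) (1,3,1,2) (1,4,1,2) (2,3,1,2) (2,4,1,2) — 5.
Systems=period 4: (1,2,1,2) (1,2,1,3) (1,3,1,2) (1,3,1,3) (1,3,2,3) (1,4,1,2) (1,4,1,3) (1,4,2,3) (2,3,1,2) (2,3,1,3) (2,3,2,3) (2,4,1,2) (2,4,1,3) (2,4,2,3) (3,4,1,2) (3,4,1,3) (3,4,2,3) — 17.
Summing: 5 + 17 = 22.

22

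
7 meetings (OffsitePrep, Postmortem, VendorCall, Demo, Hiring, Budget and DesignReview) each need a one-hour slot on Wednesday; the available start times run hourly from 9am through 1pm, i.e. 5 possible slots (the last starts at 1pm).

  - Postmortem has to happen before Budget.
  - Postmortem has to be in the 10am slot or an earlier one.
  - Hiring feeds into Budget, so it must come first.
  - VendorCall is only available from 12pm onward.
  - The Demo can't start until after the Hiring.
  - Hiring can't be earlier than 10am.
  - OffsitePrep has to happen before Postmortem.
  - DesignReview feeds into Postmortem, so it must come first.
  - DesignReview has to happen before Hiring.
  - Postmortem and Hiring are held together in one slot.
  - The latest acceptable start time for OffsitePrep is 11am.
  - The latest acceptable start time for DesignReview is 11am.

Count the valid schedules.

Splitting on VendorCall: it can be 12pm (9), 1pm (9). Listing each branch's schedules as (OffsitePrep, Postmortem, Demo, Hiring, Budget, DesignReview):
VendorCall=12pm: (9am,10am,11am,10am,11am,9am) (9am,10am,11am,10am,12pm,9am) (9am,10am,11am,10am,1pm,9am) (9am,10am,12pm,10am,11am,9am) (9am,10am,12pm,10am,12pm,9am) (9am,10am,12pm,10am,1pm,9am) (9am,10am,1pm,10am,11am,9am) (9am,10am,1pm,10am,12pm,9am) (9am,10am,1pm,10am,1pm,9am) — 9.
VendorCall=1pm: (9am,10am,11am,10am,11am,9am) (9am,10am,11am,10am,12pm,9am) (9am,10am,11am,10am,1pm,9am) (9am,10am,12pm,10am,11am,9am) (9am,10am,12pm,10am,12pm,9am) (9am,10am,12pm,10am,1pm,9am) (9am,10am,1pm,10am,11am,9am) (9am,10am,1pm,10am,12pm,9am) (9am,10am,1pm,10am,1pm,9am) — 9.
Summing: 9 + 9 = 18.

18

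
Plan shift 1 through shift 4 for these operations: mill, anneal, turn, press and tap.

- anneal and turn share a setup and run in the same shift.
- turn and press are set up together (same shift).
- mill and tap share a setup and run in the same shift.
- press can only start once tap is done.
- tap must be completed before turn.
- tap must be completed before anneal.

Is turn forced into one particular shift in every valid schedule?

No

turn can be shift 2 (e.g. press in shift 2; tap in shift 1; mill in shift 1; turn in shift 2; anneal in shift 2) or shift 3 (e.g. press -> shift 3; anneal -> shift 3; mill -> shift 1; turn -> shift 3; tap -> shift 1).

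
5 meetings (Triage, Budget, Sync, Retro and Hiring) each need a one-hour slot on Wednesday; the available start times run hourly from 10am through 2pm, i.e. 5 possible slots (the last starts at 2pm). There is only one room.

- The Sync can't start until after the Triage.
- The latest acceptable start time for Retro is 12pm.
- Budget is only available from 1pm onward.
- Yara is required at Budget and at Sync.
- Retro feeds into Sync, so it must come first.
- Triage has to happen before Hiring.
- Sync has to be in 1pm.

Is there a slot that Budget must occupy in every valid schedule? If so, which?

2pm

Budget's window is 1pm–2pm.
Sync is fixed at 1pm, and Budget can't share a slot with Sync.
So Budget must be 2pm.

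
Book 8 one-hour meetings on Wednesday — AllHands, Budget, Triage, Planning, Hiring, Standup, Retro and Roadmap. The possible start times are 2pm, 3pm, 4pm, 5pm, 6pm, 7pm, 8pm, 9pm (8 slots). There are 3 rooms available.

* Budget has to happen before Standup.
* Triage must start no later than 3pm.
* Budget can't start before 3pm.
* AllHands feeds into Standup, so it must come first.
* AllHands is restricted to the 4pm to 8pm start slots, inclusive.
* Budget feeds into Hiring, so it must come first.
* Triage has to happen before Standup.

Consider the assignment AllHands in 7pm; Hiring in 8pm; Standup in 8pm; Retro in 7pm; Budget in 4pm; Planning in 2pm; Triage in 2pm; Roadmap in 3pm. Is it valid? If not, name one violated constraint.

Valid

Triage has to happen before Standup — holds.
AllHands is restricted to the 4pm to 8pm start slots, inclusive — holds.
Budget can't start before 3pm — holds.
Budget has to happen before Standup — holds.
AllHands feeds into Standup, so it must come first — holds.
There are 3 rooms available — holds.
Triage must start no later than 3pm — holds.
Budget feeds into Hiring, so it must come first — holds.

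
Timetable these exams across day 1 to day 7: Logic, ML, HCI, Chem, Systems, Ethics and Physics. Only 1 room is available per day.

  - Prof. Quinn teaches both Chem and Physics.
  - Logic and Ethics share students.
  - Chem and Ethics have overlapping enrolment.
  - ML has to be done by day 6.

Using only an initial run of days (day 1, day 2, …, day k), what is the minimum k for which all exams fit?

With at most 1 per day and 7 exams, at least 7 days are needed.
7 works (last occupied day: day 7): for example HCI -> day 3; Ethics -> day 6; ML -> day 1; Logic -> day 2; Physics -> day 7; Systems -> day 5; Chem -> day 4.

7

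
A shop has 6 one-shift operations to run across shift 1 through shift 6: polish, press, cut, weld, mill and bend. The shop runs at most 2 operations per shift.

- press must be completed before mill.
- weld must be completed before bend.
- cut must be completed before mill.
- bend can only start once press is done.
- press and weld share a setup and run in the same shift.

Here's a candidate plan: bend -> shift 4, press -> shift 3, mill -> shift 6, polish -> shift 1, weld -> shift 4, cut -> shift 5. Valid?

No — it violates: press and weld share a setup and run in the same shift

The shop runs at most 2 operations per shift — holds.
weld must be completed before bend — violated.
press and weld share a setup and run in the same shift — violated.
press must be completed before mill — holds.
cut must be completed before mill — holds.
bend can only start once press is done — holds.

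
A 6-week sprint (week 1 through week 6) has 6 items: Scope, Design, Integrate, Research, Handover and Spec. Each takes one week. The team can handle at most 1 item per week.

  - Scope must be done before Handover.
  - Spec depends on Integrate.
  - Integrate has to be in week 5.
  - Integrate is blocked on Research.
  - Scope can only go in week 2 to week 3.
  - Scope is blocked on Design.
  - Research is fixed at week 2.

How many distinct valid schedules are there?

Enumerating: Scope in week 3; Integrate in week 5; Handover in week 4; Spec in week 6; Design in week 1; Research in week 2.

1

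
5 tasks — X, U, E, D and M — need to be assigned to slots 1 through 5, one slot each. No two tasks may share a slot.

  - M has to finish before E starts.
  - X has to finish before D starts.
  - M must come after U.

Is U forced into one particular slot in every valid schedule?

U can be 1 (e.g. U in 1; M in 2; X in 3; D in 5; E in 4) or 2 (e.g. M=3; E=4; D=5; U=2; X=1).

No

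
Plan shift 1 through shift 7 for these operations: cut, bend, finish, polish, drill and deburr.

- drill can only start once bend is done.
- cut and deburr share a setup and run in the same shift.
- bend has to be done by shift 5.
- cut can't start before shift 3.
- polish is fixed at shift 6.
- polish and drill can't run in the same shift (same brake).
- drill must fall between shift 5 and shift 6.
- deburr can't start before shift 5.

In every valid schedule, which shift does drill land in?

shift 5

drill's window is shift 5–shift 6.
polish is fixed at shift 6, and drill can't share a shift with polish.
So drill must be shift 5.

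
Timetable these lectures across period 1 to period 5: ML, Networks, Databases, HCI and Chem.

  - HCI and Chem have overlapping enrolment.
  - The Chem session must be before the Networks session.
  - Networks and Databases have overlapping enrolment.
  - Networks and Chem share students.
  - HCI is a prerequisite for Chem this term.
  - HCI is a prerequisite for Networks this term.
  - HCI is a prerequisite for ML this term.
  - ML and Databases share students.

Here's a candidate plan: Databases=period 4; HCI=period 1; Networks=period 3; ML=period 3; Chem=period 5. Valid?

HCI is a prerequisite for ML this term — holds.
ML and Databases share students — holds.
The Chem session must be before the Networks session — violated.
HCI and Chem have overlapping enrolment — holds.
Networks and Chem share students — holds.
HCI is a prerequisite for Chem this term — holds.
Networks and Databases have overlapping enrolment — holds.
HCI is a prerequisite for Networks this term — holds.

No. The Chem session must be before the Networks session is not satisfied.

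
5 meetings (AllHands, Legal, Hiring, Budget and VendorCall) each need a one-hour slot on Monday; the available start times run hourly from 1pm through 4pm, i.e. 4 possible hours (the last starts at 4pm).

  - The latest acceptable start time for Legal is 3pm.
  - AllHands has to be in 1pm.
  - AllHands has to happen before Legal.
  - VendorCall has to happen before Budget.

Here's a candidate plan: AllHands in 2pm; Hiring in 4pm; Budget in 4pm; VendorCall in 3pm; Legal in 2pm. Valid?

AllHands has to be in 1pm — violated.
VendorCall has to happen before Budget — holds.
The latest acceptable start time for Legal is 3pm — holds.
AllHands has to happen before Legal — violated.

Invalid. AllHands has to be in 1pm.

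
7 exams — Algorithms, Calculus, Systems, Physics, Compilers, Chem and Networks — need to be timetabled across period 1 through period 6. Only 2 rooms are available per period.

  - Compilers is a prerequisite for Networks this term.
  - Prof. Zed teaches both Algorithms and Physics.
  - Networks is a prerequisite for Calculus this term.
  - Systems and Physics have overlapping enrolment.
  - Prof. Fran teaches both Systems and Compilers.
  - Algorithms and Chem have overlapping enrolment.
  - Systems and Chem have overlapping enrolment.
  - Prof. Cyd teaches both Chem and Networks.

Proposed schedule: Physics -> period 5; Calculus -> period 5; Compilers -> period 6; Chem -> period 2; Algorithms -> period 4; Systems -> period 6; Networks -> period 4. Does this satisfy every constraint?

Systems and Physics have overlapping enrolment — holds.
Algorithms and Chem have overlapping enrolment — holds.
Systems and Chem have overlapping enrolment — holds.
Prof. Fran teaches both Systems and Compilers — violated.
Prof. Zed teaches both Algorithms and Physics — holds.
Compilers is a prerequisite for Networks this term — violated.
Networks is a prerequisite for Calculus this term — holds.
Prof. Cyd teaches both Chem and Networks — holds.
Only 2 rooms are available per period — holds.

No — it violates: Prof. Fran teaches both Systems and Compilers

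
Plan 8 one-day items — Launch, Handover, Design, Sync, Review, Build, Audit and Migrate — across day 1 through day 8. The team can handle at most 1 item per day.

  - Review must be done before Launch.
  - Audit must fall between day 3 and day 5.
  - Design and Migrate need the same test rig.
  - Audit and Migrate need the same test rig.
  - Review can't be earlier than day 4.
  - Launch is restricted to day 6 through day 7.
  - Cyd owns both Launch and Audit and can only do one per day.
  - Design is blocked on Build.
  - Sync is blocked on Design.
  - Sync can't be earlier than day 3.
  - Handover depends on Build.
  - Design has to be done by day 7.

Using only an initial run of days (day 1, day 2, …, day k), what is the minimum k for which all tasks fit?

The precedence chain requires at least 3 distinct days.
With at most 1 per day and 8 tasks, at least 8 days are needed.
Launch can't be placed before day 6, so the schedule must run through at least day 6.
8 works (last occupied day: day 8): for example Launch=day 6, Review=day 4, Migrate=day 8, Sync=day 5, Handover=day 7, Build=day 1, Design=day 2, Audit=day 3.

8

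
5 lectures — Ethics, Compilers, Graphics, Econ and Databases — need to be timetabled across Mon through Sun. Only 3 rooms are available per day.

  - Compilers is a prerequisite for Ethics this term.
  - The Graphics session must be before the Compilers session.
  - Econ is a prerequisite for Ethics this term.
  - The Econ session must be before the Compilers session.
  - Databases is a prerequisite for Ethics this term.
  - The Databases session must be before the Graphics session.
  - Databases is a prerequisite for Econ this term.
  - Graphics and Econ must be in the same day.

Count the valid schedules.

35

Splitting on Ethics: it can be Thu (1), Fri (4), Sat (10), Sun (20). Listing each branch's schedules as (Compilers, Graphics, Econ, Databases):
Ethics=Thu: (Wed,Tue,Tue,Mon) — 1.
Ethics=Fri: (Wed,Tue,Tue,Mon) (Thu,Tue,Tue,Mon) (Thu,Wed,Wed,Mon) (Thu,Wed,Wed,Tue) — 4.
Ethics=Sat: (Wed,Tue,Tue,Mon) (Thu,Tue,Tue,Mon) (Thu,Wed,Wed,Mon) (Thu,Wed,Wed,Tue) (Fri,Tue,Tue,Mon) (Fri,Wed,Wed,Mon) (Fri,Wed,Wed,Tue) (Fri,Thu,Thu,Mon) (Fri,Thu,Thu,Tue) (Fri,Thu,Thu,Wed) — 10.
Ethics=Sun: (Wed,Tue,Tue,Mon) (Thu,Tue,Tue,Mon) (Thu,Wed,Wed,Mon) (Thu,Wed,Wed,Tue) (Fri,Tue,Tue,Mon) (Fri,Wed,Wed,Mon) (Fri,Wed,Wed,Tue) (Fri,Thu,Thu,Mon) (Fri,Thu,Thu,Tue) (Fri,Thu,Thu,Wed) (Sat,Tue,Tue,Mon) (Sat,Wed,Wed,Mon) (Sat,Wed,Wed,Tue) (Sat,Thu,Thu,Mon) (Sat,Thu,Thu,Tue) (Sat,Thu,Thu,Wed) (Sat,Fri,Fri,Mon) (Sat,Fri,Fri,Tue) (Sat,Fri,Fri,Wed) (Sat,Fri,Fri,Thu) — 20.
Summing: 1 + 4 + 10 + 20 = 35.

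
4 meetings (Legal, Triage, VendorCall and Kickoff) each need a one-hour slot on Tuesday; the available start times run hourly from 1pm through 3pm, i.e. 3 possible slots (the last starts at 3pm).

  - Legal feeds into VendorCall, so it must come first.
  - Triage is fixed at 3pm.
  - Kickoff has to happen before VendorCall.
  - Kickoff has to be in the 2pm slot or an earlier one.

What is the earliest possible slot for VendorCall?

Precedence pushes VendorCall to at least 2pm.
VendorCall at 2pm is achievable: VendorCall in 2pm, Legal in 1pm, Kickoff in 1pm, Triage in 3pm.

2pm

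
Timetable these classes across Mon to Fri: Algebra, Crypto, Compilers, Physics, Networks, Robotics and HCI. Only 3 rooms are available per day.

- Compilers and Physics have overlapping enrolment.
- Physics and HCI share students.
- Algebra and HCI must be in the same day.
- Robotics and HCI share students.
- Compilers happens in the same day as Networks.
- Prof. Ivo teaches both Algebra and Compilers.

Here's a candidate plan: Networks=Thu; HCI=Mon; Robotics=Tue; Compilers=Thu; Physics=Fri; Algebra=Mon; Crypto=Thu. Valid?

Yes

Compilers happens in the same day as Networks — holds.
Physics and HCI share students — holds.
Only 3 rooms are available per day — holds.
Algebra and HCI must be in the same day — holds.
Robotics and HCI share students — holds.
Compilers and Physics have overlapping enrolment — holds.
Prof. Ivo teaches both Algebra and Compilers — holds.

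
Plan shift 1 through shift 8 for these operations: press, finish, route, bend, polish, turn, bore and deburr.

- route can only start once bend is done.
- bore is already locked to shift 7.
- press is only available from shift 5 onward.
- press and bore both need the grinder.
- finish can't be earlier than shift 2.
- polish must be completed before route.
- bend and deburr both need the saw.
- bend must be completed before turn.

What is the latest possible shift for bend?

shift 7

Downstream work caps bend at shift 7.
bend at shift 7 is achievable: press=shift 5, polish=shift 1, finish=shift 2, turn=shift 8, deburr=shift 1, bend=shift 7, bore=shift 7, route=shift 8.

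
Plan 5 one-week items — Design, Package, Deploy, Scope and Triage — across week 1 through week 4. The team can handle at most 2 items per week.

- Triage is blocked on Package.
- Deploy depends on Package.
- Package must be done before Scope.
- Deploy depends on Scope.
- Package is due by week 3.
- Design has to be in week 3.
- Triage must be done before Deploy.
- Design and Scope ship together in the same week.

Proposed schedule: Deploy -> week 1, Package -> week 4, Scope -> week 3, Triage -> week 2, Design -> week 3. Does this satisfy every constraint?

Package must be done before Scope — violated.
Package is due by week 3 — violated.
Design has to be in week 3 — holds.
Design and Scope ship together in the same week — holds.
Deploy depends on Package — violated.
Triage is blocked on Package — violated.
Triage must be done before Deploy — violated.
The team can handle at most 2 items per week — holds.
Deploy depends on Scope — violated.

No. Deploy depends on Package is not satisfied.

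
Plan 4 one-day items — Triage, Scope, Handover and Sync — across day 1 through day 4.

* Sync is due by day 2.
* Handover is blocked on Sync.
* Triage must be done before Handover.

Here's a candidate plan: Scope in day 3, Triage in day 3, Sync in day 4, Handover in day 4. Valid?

Sync is due by day 2 — violated.
Triage must be done before Handover — holds.
Handover is blocked on Sync — violated.

No. Sync is due by day 2 is not satisfied.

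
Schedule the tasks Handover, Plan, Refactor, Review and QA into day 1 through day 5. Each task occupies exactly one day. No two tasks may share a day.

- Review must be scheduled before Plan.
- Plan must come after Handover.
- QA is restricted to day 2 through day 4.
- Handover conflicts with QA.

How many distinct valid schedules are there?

24

Splitting on Handover: it can be day 1 (9), day 2 (6), day 3 (5), day 4 (4). Listing each branch's schedules as (Plan, Refactor, Review, QA) by day number:
Handover=day 1: (3,5,2,4) (4,5,2,3) (4,5,3,2) (5,2,3,4) (5,2,4,3) (5,3,2,4) (5,3,4,2) (5,4,2,3) (5,4,3,2) — 9.
Handover=day 2: (3,5,1,4) (4,5,1,3) (5,1,3,4) (5,1,4,3) (5,3,1,4) (5,4,1,3) — 6.
Handover=day 3: (4,5,1,2) (5,1,2,4) (5,1,4,2) (5,2,1,4) (5,4,1,2) — 5.
Handover=day 4: (5,1,2,3) (5,1,3,2) (5,2,1,3) (5,3,1,2) — 4.
Summing: 9 + 6 + 5 + 4 = 24.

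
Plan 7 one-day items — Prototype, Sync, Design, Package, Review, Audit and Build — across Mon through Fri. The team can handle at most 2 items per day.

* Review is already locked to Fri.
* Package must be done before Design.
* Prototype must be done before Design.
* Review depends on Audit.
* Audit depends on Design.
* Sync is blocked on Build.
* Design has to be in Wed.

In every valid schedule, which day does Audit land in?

Thu

Design is fixed at Wed and must come before Audit, so Audit is at least Thu.
Review is fixed at Fri and must come after Audit, so Audit is at most Thu.
So Audit must be Thu.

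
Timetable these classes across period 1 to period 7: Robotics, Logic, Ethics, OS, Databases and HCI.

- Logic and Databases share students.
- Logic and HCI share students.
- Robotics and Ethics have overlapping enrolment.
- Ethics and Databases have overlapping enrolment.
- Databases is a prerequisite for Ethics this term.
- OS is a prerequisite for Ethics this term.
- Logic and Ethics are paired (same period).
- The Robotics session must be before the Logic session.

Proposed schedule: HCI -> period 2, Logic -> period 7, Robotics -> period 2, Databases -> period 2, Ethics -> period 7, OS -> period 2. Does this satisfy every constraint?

Databases is a prerequisite for Ethics this term — holds.
Logic and HCI share students — holds.
OS is a prerequisite for Ethics this term — holds.
Ethics and Databases have overlapping enrolment — holds.
The Robotics session must be before the Logic session — holds.
Logic and Ethics are paired (same period) — holds.
Robotics and Ethics have overlapping enrolment — holds.
Logic and Databases share students — holds.

Yes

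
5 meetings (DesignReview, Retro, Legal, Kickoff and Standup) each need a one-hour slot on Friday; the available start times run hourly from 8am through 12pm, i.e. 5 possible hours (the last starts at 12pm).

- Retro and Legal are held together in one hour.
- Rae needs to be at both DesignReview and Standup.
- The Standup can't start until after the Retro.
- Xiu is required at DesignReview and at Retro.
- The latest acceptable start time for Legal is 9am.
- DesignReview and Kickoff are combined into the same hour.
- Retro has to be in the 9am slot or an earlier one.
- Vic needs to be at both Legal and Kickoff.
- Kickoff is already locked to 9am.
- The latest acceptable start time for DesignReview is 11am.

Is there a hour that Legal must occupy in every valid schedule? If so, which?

Legal's window is 8am–9am.
Kickoff is fixed at 9am, and Legal can't share a hour with Kickoff.
So Legal must be 8am.

8am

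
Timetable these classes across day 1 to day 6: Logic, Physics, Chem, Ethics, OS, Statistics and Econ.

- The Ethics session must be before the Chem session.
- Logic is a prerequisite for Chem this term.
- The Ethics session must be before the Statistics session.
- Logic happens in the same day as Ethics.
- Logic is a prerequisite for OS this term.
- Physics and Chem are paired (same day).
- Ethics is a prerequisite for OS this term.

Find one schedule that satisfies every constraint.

Physics in day 2, Chem in day 2, Logic in day 1, Ethics in day 1, Statistics in day 2, OS in day 2, Econ in day 1

Checking: Logic(day 1) before OS(day 2); Ethics(day 1) before Statistics(day 2); Logic(day 1) before Chem(day 2); Ethics(day 1) before Chem(day 2); Ethics(day 1) before OS(day 2); Physics = Chem = day 2; Logic = Ethics = day 1.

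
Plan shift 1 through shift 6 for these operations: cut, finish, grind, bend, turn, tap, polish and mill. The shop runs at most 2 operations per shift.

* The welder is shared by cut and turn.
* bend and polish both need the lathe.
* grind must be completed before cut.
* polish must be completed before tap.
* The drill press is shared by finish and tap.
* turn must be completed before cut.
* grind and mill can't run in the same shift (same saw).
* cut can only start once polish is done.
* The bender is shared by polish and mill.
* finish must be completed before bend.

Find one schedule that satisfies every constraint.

grind=shift 2; cut=shift 3; polish=shift 1; mill=shift 4; turn=shift 2; bend=shift 3; tap=shift 4; finish=shift 1

Checking: polish(shift 1) before cut(shift 3); finish(shift 1) before bend(shift 3); polish(shift 1) before tap(shift 4); grind(shift 2) before cut(shift 3); turn(shift 2) before cut(shift 3); bend(shift 3) != polish(shift 1); cut(shift 3) != turn(shift 2); finish(shift 1) != tap(shift 4); grind(shift 2) != mill(shift 4); polish(shift 1) != mill(shift 4); max 2 per shift (cap 2).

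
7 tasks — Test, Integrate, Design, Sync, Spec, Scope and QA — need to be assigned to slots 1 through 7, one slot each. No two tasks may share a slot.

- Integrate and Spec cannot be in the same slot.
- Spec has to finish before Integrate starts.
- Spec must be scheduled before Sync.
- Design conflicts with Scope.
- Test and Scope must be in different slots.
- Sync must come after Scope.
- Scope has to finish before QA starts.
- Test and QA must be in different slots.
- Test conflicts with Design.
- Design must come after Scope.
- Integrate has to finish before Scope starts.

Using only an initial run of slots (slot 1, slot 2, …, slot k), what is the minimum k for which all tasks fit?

7 slots

The precedence chain requires at least 4 distinct slots.
With at most 1 per slot and 7 tasks, at least 7 slots are needed.
7 works (last occupied slot: 7): for example Integrate in 2; Sync in 4; Design in 5; Test in 7; Scope in 3; QA in 6; Spec in 1.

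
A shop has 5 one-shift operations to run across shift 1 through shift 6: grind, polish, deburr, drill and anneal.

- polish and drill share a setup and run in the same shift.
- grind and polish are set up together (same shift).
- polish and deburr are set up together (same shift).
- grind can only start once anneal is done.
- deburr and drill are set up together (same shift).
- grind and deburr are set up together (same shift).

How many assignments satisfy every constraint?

Splitting on grind: it can be shift 2 (1), shift 3 (2), shift 4 (3), shift 5 (4), shift 6 (5). Listing each branch's schedules as (polish, deburr, drill, anneal) by shift number:
grind=shift 2: (2,2,2,1) — 1.
grind=shift 3: (3,3,3,1) (3,3,3,2) — 2.
grind=shift 4: (4,4,4,1) (4,4,4,2) (4,4,4,3) — 3.
grind=shift 5: (5,5,5,1) (5,5,5,2) (5,5,5,3) (5,5,5,4) — 4.
grind=shift 6: (6,6,6,1) (6,6,6,2) (6,6,6,3) (6,6,6,4) (6,6,6,5) — 5.
Summing: 1 + 2 + 3 + 4 + 5 = 15.

15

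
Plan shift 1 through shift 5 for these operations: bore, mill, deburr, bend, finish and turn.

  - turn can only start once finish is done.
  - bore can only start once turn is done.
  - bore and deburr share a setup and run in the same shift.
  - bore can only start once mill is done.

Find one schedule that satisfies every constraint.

bend -> shift 1; deburr -> shift 3; mill -> shift 1; finish -> shift 1; turn -> shift 2; bore -> shift 3

Checking: turn(shift 2) before bore(shift 3); finish(shift 1) before turn(shift 2); mill(shift 1) before bore(shift 3); bore = deburr = shift 3.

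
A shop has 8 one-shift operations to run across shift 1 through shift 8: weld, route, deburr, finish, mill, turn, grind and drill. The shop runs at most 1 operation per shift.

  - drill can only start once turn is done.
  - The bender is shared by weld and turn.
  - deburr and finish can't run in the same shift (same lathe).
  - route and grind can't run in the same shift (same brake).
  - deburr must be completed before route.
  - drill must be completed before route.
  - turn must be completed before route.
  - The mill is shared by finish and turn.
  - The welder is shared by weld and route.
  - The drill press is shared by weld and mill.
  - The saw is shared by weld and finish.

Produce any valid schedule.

finish in shift 6; mill in shift 7; grind in shift 8; turn in shift 1; weld in shift 5; deburr in shift 3; route in shift 4; drill in shift 2

Checking: drill(shift 2) before route(shift 4); deburr(shift 3) before route(shift 4); turn(shift 1) before route(shift 4); turn(shift 1) before drill(shift 2); weld(shift 5) != mill(shift 7); route(shift 4) != grind(shift 8); weld(shift 5) != route(shift 4); weld(shift 5) != turn(shift 1); finish(shift 6) != turn(shift 1); weld(shift 5) != finish(shift 6); deburr(shift 3) != finish(shift 6); max 1 per shift (cap 1).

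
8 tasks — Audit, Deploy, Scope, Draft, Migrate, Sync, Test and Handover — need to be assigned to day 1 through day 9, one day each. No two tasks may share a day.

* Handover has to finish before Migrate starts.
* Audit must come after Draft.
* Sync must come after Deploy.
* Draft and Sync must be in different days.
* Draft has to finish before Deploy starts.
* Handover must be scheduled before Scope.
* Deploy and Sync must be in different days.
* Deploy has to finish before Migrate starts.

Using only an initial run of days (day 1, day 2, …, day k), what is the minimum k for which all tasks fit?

8

The precedence chain requires at least 3 distinct days.
With at most 1 per day and 8 tasks, at least 8 days are needed.
8 works (last occupied day: day 8): for example Sync in day 7, Deploy in day 2, Migrate in day 4, Test in day 8, Audit in day 5, Scope in day 6, Draft in day 1, Handover in day 3.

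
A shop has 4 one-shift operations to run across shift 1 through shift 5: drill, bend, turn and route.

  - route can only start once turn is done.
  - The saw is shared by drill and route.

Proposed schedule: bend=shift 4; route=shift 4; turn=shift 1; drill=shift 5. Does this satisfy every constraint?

Yes

The saw is shared by drill and route — holds.
route can only start once turn is done — holds.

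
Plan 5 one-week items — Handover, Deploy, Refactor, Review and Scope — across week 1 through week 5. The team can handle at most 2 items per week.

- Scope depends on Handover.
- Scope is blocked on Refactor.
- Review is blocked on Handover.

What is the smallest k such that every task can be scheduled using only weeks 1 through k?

3 weeks

The precedence chain requires at least 2 distinct weeks.
With at most 2 per week and 5 tasks, at least 3 weeks are needed.
3 works (last occupied week: week 3): for example Refactor in week 1, Review in week 2, Scope in week 2, Handover in week 1, Deploy in week 3.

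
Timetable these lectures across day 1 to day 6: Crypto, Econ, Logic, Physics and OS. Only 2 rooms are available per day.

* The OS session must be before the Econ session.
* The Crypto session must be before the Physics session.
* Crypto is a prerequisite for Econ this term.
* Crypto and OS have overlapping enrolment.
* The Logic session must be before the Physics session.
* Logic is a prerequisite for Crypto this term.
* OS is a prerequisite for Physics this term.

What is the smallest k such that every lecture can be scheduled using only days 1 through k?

The precedence chain requires at least 3 distinct days.
With at most 2 per day and 5 lectures, at least 3 days are needed.
3 works (last occupied day: day 3): for example Physics=day 3, Logic=day 1, OS=day 1, Crypto=day 2, Econ=day 3.

3 days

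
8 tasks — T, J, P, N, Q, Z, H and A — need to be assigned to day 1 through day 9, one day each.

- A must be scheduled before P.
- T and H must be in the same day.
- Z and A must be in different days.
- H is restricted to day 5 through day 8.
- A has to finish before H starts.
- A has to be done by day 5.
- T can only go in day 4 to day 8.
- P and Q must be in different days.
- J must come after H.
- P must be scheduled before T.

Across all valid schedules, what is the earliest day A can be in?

day 1

A's own window allows nothing later than day 5.
A at day 1 is achievable: T -> day 5; H -> day 5; Z -> day 2; Q -> day 1; P -> day 2; A -> day 1; J -> day 6; N -> day 1.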